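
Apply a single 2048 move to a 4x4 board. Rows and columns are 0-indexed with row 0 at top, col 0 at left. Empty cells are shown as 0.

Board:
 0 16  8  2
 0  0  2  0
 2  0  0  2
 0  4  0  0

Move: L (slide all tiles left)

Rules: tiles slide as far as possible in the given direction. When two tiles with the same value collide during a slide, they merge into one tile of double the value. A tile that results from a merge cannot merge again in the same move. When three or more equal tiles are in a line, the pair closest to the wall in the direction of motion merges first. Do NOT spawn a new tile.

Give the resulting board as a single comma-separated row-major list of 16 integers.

Slide left:
row 0: [0, 16, 8, 2] -> [16, 8, 2, 0]
row 1: [0, 0, 2, 0] -> [2, 0, 0, 0]
row 2: [2, 0, 0, 2] -> [4, 0, 0, 0]
row 3: [0, 4, 0, 0] -> [4, 0, 0, 0]

Answer: 16, 8, 2, 0, 2, 0, 0, 0, 4, 0, 0, 0, 4, 0, 0, 0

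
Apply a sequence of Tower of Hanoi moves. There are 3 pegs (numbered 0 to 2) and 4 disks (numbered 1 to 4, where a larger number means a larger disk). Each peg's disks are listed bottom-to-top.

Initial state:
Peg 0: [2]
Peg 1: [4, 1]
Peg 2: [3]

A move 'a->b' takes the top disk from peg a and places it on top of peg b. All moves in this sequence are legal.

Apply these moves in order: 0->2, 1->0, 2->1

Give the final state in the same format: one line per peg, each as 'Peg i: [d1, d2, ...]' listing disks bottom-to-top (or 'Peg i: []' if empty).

After move 1 (0->2):
Peg 0: []
Peg 1: [4, 1]
Peg 2: [3, 2]

After move 2 (1->0):
Peg 0: [1]
Peg 1: [4]
Peg 2: [3, 2]

After move 3 (2->1):
Peg 0: [1]
Peg 1: [4, 2]
Peg 2: [3]

Answer: Peg 0: [1]
Peg 1: [4, 2]
Peg 2: [3]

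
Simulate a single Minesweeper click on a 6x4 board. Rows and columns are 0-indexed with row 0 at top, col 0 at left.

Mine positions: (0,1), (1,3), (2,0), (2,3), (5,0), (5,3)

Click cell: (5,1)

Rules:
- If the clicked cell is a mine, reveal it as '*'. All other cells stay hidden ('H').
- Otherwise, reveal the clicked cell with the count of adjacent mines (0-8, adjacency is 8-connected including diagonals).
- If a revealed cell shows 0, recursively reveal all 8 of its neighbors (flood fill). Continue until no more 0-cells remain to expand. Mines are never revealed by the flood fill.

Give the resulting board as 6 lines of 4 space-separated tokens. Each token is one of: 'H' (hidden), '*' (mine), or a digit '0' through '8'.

H H H H
H H H H
H H H H
H H H H
H H H H
H 1 H H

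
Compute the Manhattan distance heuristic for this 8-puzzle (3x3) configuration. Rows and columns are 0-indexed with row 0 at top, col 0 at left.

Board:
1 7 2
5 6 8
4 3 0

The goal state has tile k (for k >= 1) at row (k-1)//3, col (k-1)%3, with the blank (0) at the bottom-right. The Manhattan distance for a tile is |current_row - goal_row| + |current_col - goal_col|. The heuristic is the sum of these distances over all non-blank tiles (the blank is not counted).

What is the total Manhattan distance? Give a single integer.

Tile 1: (0,0)->(0,0) = 0
Tile 7: (0,1)->(2,0) = 3
Tile 2: (0,2)->(0,1) = 1
Tile 5: (1,0)->(1,1) = 1
Tile 6: (1,1)->(1,2) = 1
Tile 8: (1,2)->(2,1) = 2
Tile 4: (2,0)->(1,0) = 1
Tile 3: (2,1)->(0,2) = 3
Sum: 0 + 3 + 1 + 1 + 1 + 2 + 1 + 3 = 12

Answer: 12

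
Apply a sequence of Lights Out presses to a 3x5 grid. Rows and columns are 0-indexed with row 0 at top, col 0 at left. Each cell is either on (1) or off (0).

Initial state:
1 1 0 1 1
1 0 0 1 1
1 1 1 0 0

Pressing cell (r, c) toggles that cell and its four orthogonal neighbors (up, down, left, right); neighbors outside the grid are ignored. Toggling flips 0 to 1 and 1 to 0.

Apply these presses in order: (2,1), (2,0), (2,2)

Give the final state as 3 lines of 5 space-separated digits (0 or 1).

Answer: 1 1 0 1 1
0 1 1 1 1
1 0 1 1 0

Derivation:
After press 1 at (2,1):
1 1 0 1 1
1 1 0 1 1
0 0 0 0 0

After press 2 at (2,0):
1 1 0 1 1
0 1 0 1 1
1 1 0 0 0

After press 3 at (2,2):
1 1 0 1 1
0 1 1 1 1
1 0 1 1 0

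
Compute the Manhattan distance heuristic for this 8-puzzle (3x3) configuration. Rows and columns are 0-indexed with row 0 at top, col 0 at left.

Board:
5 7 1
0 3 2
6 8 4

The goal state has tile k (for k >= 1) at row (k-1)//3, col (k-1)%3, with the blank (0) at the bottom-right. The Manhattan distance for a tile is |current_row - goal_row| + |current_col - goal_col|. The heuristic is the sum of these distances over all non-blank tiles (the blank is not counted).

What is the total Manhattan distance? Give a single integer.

Answer: 17

Derivation:
Tile 5: (0,0)->(1,1) = 2
Tile 7: (0,1)->(2,0) = 3
Tile 1: (0,2)->(0,0) = 2
Tile 3: (1,1)->(0,2) = 2
Tile 2: (1,2)->(0,1) = 2
Tile 6: (2,0)->(1,2) = 3
Tile 8: (2,1)->(2,1) = 0
Tile 4: (2,2)->(1,0) = 3
Sum: 2 + 3 + 2 + 2 + 2 + 3 + 0 + 3 = 17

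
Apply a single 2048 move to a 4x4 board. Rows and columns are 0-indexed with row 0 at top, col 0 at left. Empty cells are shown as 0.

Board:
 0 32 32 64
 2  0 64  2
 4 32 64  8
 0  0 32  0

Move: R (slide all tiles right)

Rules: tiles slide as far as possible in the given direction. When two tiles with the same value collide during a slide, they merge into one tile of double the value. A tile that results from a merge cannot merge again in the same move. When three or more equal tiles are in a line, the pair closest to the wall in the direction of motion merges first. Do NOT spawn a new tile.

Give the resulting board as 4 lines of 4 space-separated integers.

Slide right:
row 0: [0, 32, 32, 64] -> [0, 0, 64, 64]
row 1: [2, 0, 64, 2] -> [0, 2, 64, 2]
row 2: [4, 32, 64, 8] -> [4, 32, 64, 8]
row 3: [0, 0, 32, 0] -> [0, 0, 0, 32]

Answer:  0  0 64 64
 0  2 64  2
 4 32 64  8
 0  0  0 32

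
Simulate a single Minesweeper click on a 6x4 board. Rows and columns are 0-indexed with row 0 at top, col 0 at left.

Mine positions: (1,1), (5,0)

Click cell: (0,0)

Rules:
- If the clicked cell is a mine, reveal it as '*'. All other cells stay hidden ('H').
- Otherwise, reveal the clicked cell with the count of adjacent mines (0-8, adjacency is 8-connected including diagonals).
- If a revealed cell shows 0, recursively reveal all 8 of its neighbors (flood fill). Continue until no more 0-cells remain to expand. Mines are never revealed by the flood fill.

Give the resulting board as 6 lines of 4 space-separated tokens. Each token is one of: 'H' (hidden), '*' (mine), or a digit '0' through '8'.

1 H H H
H H H H
H H H H
H H H H
H H H H
H H H H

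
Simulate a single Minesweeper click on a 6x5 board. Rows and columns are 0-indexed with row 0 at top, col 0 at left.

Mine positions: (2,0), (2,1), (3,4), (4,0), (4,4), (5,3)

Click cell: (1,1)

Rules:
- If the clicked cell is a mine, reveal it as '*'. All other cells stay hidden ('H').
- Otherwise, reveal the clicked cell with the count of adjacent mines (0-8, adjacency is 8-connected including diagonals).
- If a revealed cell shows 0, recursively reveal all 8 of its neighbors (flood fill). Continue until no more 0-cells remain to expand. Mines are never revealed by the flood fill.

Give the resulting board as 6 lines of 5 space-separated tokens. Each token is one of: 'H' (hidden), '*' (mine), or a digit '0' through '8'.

H H H H H
H 2 H H H
H H H H H
H H H H H
H H H H H
H H H H H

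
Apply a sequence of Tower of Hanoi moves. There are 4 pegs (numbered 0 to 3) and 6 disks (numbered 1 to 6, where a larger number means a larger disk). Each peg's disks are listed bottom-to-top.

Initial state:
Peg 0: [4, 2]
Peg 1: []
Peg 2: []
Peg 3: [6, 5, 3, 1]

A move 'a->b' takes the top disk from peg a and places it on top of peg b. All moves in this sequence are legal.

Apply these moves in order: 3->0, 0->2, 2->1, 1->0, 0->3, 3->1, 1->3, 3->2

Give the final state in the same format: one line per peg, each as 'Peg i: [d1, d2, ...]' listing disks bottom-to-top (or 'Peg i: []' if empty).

After move 1 (3->0):
Peg 0: [4, 2, 1]
Peg 1: []
Peg 2: []
Peg 3: [6, 5, 3]

After move 2 (0->2):
Peg 0: [4, 2]
Peg 1: []
Peg 2: [1]
Peg 3: [6, 5, 3]

After move 3 (2->1):
Peg 0: [4, 2]
Peg 1: [1]
Peg 2: []
Peg 3: [6, 5, 3]

After move 4 (1->0):
Peg 0: [4, 2, 1]
Peg 1: []
Peg 2: []
Peg 3: [6, 5, 3]

After move 5 (0->3):
Peg 0: [4, 2]
Peg 1: []
Peg 2: []
Peg 3: [6, 5, 3, 1]

After move 6 (3->1):
Peg 0: [4, 2]
Peg 1: [1]
Peg 2: []
Peg 3: [6, 5, 3]

After move 7 (1->3):
Peg 0: [4, 2]
Peg 1: []
Peg 2: []
Peg 3: [6, 5, 3, 1]

After move 8 (3->2):
Peg 0: [4, 2]
Peg 1: []
Peg 2: [1]
Peg 3: [6, 5, 3]

Answer: Peg 0: [4, 2]
Peg 1: []
Peg 2: [1]
Peg 3: [6, 5, 3]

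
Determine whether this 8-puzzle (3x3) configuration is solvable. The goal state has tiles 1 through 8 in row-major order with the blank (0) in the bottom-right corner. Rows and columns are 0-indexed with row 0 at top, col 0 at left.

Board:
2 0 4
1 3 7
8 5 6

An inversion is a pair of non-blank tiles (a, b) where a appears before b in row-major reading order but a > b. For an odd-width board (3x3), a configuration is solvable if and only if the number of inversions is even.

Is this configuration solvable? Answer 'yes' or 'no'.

Answer: no

Derivation:
Inversions (pairs i<j in row-major order where tile[i] > tile[j] > 0): 7
7 is odd, so the puzzle is not solvable.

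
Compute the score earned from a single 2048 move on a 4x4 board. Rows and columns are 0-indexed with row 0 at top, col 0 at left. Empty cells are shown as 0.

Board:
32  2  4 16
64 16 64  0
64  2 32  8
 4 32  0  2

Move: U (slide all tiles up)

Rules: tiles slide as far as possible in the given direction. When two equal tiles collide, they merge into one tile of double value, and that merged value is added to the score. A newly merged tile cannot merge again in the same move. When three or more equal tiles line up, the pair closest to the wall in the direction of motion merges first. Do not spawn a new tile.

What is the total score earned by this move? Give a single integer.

Answer: 128

Derivation:
Slide up:
col 0: [32, 64, 64, 4] -> [32, 128, 4, 0]  score +128 (running 128)
col 1: [2, 16, 2, 32] -> [2, 16, 2, 32]  score +0 (running 128)
col 2: [4, 64, 32, 0] -> [4, 64, 32, 0]  score +0 (running 128)
col 3: [16, 0, 8, 2] -> [16, 8, 2, 0]  score +0 (running 128)
Board after move:
 32   2   4  16
128  16  64   8
  4   2  32   2
  0  32   0   0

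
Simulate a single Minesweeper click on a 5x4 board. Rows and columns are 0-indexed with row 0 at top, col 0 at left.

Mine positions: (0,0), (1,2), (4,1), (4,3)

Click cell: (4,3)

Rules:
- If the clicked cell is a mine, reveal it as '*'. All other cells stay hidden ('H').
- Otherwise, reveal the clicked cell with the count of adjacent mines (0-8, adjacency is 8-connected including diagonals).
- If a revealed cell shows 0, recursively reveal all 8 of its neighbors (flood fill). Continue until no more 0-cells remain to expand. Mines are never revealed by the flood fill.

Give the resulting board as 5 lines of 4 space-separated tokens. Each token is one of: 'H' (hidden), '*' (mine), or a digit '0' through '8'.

H H H H
H H H H
H H H H
H H H H
H H H *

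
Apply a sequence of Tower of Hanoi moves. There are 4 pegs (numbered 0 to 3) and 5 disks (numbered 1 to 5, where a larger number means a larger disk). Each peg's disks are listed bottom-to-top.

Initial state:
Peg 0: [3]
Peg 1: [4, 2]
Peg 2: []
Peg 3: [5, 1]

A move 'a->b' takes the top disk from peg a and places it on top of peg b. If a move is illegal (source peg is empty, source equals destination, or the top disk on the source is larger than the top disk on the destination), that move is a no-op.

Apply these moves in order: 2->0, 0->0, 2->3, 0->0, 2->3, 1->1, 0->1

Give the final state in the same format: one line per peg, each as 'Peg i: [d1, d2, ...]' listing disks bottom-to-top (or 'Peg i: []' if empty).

Answer: Peg 0: [3]
Peg 1: [4, 2]
Peg 2: []
Peg 3: [5, 1]

Derivation:
After move 1 (2->0):
Peg 0: [3]
Peg 1: [4, 2]
Peg 2: []
Peg 3: [5, 1]

After move 2 (0->0):
Peg 0: [3]
Peg 1: [4, 2]
Peg 2: []
Peg 3: [5, 1]

After move 3 (2->3):
Peg 0: [3]
Peg 1: [4, 2]
Peg 2: []
Peg 3: [5, 1]

After move 4 (0->0):
Peg 0: [3]
Peg 1: [4, 2]
Peg 2: []
Peg 3: [5, 1]

After move 5 (2->3):
Peg 0: [3]
Peg 1: [4, 2]
Peg 2: []
Peg 3: [5, 1]

After move 6 (1->1):
Peg 0: [3]
Peg 1: [4, 2]
Peg 2: []
Peg 3: [5, 1]

After move 7 (0->1):
Peg 0: [3]
Peg 1: [4, 2]
Peg 2: []
Peg 3: [5, 1]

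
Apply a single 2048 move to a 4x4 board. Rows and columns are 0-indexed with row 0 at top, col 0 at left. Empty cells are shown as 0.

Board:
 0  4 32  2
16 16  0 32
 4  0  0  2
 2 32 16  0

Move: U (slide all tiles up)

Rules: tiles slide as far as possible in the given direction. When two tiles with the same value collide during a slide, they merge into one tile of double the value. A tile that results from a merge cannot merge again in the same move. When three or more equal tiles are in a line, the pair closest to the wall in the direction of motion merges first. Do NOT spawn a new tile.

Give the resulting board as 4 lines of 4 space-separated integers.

Slide up:
col 0: [0, 16, 4, 2] -> [16, 4, 2, 0]
col 1: [4, 16, 0, 32] -> [4, 16, 32, 0]
col 2: [32, 0, 0, 16] -> [32, 16, 0, 0]
col 3: [2, 32, 2, 0] -> [2, 32, 2, 0]

Answer: 16  4 32  2
 4 16 16 32
 2 32  0  2
 0  0  0  0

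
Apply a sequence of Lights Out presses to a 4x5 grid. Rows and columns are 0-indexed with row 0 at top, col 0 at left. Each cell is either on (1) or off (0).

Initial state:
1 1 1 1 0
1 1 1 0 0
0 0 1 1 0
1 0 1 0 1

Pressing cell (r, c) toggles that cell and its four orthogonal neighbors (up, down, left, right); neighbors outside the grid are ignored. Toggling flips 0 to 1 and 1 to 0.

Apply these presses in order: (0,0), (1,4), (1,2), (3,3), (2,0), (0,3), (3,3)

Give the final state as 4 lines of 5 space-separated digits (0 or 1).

Answer: 0 0 1 0 0
1 0 0 1 1
1 1 0 1 1
0 0 1 0 1

Derivation:
After press 1 at (0,0):
0 0 1 1 0
0 1 1 0 0
0 0 1 1 0
1 0 1 0 1

After press 2 at (1,4):
0 0 1 1 1
0 1 1 1 1
0 0 1 1 1
1 0 1 0 1

After press 3 at (1,2):
0 0 0 1 1
0 0 0 0 1
0 0 0 1 1
1 0 1 0 1

After press 4 at (3,3):
0 0 0 1 1
0 0 0 0 1
0 0 0 0 1
1 0 0 1 0

After press 5 at (2,0):
0 0 0 1 1
1 0 0 0 1
1 1 0 0 1
0 0 0 1 0

After press 6 at (0,3):
0 0 1 0 0
1 0 0 1 1
1 1 0 0 1
0 0 0 1 0

After press 7 at (3,3):
0 0 1 0 0
1 0 0 1 1
1 1 0 1 1
0 0 1 0 1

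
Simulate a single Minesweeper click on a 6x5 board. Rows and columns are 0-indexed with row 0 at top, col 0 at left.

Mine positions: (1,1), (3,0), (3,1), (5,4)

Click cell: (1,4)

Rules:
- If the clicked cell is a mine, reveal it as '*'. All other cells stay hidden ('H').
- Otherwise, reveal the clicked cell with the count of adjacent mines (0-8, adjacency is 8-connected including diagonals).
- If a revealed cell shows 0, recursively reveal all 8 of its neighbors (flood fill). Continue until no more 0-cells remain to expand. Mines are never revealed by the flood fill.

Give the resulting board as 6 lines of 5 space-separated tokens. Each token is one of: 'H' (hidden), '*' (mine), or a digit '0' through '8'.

H H 1 0 0
H H 1 0 0
H H 2 0 0
H H 1 0 0
H H 1 1 1
H H H H H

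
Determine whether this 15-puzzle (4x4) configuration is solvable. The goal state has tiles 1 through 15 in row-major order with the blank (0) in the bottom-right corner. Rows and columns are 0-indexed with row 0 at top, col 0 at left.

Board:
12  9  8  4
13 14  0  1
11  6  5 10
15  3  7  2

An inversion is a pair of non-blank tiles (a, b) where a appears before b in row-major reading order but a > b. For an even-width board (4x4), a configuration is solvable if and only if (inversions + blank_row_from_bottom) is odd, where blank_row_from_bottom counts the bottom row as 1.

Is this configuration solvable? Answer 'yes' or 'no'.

Inversions: 64
Blank is in row 1 (0-indexed from top), which is row 3 counting from the bottom (bottom = 1).
64 + 3 = 67, which is odd, so the puzzle is solvable.

Answer: yes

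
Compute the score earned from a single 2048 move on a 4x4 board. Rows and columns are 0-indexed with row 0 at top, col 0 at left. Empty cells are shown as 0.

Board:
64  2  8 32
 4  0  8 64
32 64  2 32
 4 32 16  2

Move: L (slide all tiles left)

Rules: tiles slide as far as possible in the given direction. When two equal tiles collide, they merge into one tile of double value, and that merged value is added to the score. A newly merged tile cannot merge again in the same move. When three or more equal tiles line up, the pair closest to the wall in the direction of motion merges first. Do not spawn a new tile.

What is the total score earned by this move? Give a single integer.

Answer: 0

Derivation:
Slide left:
row 0: [64, 2, 8, 32] -> [64, 2, 8, 32]  score +0 (running 0)
row 1: [4, 0, 8, 64] -> [4, 8, 64, 0]  score +0 (running 0)
row 2: [32, 64, 2, 32] -> [32, 64, 2, 32]  score +0 (running 0)
row 3: [4, 32, 16, 2] -> [4, 32, 16, 2]  score +0 (running 0)
Board after move:
64  2  8 32
 4  8 64  0
32 64  2 32
 4 32 16  2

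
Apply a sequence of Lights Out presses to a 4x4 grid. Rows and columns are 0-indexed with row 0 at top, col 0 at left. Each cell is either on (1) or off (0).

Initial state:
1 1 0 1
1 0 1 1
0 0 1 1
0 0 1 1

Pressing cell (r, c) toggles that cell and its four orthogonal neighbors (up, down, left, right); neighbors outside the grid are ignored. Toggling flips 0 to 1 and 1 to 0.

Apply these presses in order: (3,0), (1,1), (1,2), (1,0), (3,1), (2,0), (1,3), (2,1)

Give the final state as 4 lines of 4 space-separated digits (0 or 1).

Answer: 0 0 1 0
0 0 0 1
0 0 1 0
1 1 0 1

Derivation:
After press 1 at (3,0):
1 1 0 1
1 0 1 1
1 0 1 1
1 1 1 1

After press 2 at (1,1):
1 0 0 1
0 1 0 1
1 1 1 1
1 1 1 1

After press 3 at (1,2):
1 0 1 1
0 0 1 0
1 1 0 1
1 1 1 1

After press 4 at (1,0):
0 0 1 1
1 1 1 0
0 1 0 1
1 1 1 1

After press 5 at (3,1):
0 0 1 1
1 1 1 0
0 0 0 1
0 0 0 1

After press 6 at (2,0):
0 0 1 1
0 1 1 0
1 1 0 1
1 0 0 1

After press 7 at (1,3):
0 0 1 0
0 1 0 1
1 1 0 0
1 0 0 1

After press 8 at (2,1):
0 0 1 0
0 0 0 1
0 0 1 0
1 1 0 1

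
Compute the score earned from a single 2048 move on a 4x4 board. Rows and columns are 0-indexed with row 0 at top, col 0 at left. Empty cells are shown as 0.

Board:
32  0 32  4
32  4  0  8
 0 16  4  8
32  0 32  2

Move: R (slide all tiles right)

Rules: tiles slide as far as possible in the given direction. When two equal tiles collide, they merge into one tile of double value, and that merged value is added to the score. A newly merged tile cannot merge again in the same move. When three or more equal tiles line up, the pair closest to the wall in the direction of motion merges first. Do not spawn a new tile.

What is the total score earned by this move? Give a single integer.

Slide right:
row 0: [32, 0, 32, 4] -> [0, 0, 64, 4]  score +64 (running 64)
row 1: [32, 4, 0, 8] -> [0, 32, 4, 8]  score +0 (running 64)
row 2: [0, 16, 4, 8] -> [0, 16, 4, 8]  score +0 (running 64)
row 3: [32, 0, 32, 2] -> [0, 0, 64, 2]  score +64 (running 128)
Board after move:
 0  0 64  4
 0 32  4  8
 0 16  4  8
 0  0 64  2

Answer: 128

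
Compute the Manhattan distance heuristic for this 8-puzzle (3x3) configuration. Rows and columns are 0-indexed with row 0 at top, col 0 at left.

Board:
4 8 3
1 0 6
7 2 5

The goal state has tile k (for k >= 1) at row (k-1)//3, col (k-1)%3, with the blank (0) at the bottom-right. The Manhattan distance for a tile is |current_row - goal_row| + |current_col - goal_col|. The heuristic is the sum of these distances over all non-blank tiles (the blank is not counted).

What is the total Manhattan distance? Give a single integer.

Tile 4: (0,0)->(1,0) = 1
Tile 8: (0,1)->(2,1) = 2
Tile 3: (0,2)->(0,2) = 0
Tile 1: (1,0)->(0,0) = 1
Tile 6: (1,2)->(1,2) = 0
Tile 7: (2,0)->(2,0) = 0
Tile 2: (2,1)->(0,1) = 2
Tile 5: (2,2)->(1,1) = 2
Sum: 1 + 2 + 0 + 1 + 0 + 0 + 2 + 2 = 8

Answer: 8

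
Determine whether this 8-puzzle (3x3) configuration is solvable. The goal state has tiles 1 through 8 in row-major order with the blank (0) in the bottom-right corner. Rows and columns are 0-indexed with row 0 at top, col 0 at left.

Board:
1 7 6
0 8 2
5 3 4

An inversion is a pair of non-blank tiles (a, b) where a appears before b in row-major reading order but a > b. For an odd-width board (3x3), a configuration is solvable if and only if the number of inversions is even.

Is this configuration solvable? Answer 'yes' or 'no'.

Answer: no

Derivation:
Inversions (pairs i<j in row-major order where tile[i] > tile[j] > 0): 15
15 is odd, so the puzzle is not solvable.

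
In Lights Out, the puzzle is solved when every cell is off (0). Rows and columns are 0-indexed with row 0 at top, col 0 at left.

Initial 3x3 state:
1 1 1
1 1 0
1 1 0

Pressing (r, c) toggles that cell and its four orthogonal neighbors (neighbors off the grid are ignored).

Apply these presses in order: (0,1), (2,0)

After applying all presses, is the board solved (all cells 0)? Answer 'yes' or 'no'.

After press 1 at (0,1):
0 0 0
1 0 0
1 1 0

After press 2 at (2,0):
0 0 0
0 0 0
0 0 0

Lights still on: 0

Answer: yes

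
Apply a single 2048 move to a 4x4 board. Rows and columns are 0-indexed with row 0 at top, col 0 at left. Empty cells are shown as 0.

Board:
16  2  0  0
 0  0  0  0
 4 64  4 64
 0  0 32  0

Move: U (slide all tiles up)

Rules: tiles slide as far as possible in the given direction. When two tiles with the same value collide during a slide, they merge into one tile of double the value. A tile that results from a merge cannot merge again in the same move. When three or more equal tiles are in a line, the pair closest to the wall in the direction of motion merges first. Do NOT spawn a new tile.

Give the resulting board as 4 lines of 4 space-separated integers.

Slide up:
col 0: [16, 0, 4, 0] -> [16, 4, 0, 0]
col 1: [2, 0, 64, 0] -> [2, 64, 0, 0]
col 2: [0, 0, 4, 32] -> [4, 32, 0, 0]
col 3: [0, 0, 64, 0] -> [64, 0, 0, 0]

Answer: 16  2  4 64
 4 64 32  0
 0  0  0  0
 0  0  0  0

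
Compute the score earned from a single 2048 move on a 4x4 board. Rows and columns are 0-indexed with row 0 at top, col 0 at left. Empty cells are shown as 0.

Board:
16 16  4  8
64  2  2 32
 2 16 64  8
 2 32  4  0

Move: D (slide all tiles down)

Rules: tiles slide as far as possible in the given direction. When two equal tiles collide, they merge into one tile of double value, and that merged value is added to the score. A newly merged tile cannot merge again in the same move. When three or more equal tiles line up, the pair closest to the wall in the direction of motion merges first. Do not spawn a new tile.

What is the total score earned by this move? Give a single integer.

Answer: 4

Derivation:
Slide down:
col 0: [16, 64, 2, 2] -> [0, 16, 64, 4]  score +4 (running 4)
col 1: [16, 2, 16, 32] -> [16, 2, 16, 32]  score +0 (running 4)
col 2: [4, 2, 64, 4] -> [4, 2, 64, 4]  score +0 (running 4)
col 3: [8, 32, 8, 0] -> [0, 8, 32, 8]  score +0 (running 4)
Board after move:
 0 16  4  0
16  2  2  8
64 16 64 32
 4 32  4  8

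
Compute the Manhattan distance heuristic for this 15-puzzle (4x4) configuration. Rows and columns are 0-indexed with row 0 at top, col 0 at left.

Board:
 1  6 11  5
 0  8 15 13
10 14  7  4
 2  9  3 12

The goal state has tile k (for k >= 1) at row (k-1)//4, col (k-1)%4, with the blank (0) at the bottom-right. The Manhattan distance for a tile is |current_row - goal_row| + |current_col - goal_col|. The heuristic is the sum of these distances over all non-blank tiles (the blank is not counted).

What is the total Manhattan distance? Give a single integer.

Answer: 31

Derivation:
Tile 1: (0,0)->(0,0) = 0
Tile 6: (0,1)->(1,1) = 1
Tile 11: (0,2)->(2,2) = 2
Tile 5: (0,3)->(1,0) = 4
Tile 8: (1,1)->(1,3) = 2
Tile 15: (1,2)->(3,2) = 2
Tile 13: (1,3)->(3,0) = 5
Tile 10: (2,0)->(2,1) = 1
Tile 14: (2,1)->(3,1) = 1
Tile 7: (2,2)->(1,2) = 1
Tile 4: (2,3)->(0,3) = 2
Tile 2: (3,0)->(0,1) = 4
Tile 9: (3,1)->(2,0) = 2
Tile 3: (3,2)->(0,2) = 3
Tile 12: (3,3)->(2,3) = 1
Sum: 0 + 1 + 2 + 4 + 2 + 2 + 5 + 1 + 1 + 1 + 2 + 4 + 2 + 3 + 1 = 31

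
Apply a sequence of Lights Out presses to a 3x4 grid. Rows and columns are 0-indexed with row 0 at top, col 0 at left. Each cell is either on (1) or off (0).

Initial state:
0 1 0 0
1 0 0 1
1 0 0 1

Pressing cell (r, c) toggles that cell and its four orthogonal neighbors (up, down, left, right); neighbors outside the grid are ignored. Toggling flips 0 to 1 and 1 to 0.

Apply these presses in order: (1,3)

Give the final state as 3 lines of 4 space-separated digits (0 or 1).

After press 1 at (1,3):
0 1 0 1
1 0 1 0
1 0 0 0

Answer: 0 1 0 1
1 0 1 0
1 0 0 0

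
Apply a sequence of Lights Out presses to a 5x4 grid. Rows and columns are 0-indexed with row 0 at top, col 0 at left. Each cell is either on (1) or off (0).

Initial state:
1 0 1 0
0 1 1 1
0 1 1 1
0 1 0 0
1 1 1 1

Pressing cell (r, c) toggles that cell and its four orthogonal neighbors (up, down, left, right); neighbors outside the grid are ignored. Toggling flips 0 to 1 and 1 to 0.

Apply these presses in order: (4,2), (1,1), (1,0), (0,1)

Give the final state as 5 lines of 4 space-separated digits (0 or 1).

Answer: 1 0 0 0
0 0 0 1
1 0 1 1
0 1 1 0
1 0 0 0

Derivation:
After press 1 at (4,2):
1 0 1 0
0 1 1 1
0 1 1 1
0 1 1 0
1 0 0 0

After press 2 at (1,1):
1 1 1 0
1 0 0 1
0 0 1 1
0 1 1 0
1 0 0 0

After press 3 at (1,0):
0 1 1 0
0 1 0 1
1 0 1 1
0 1 1 0
1 0 0 0

After press 4 at (0,1):
1 0 0 0
0 0 0 1
1 0 1 1
0 1 1 0
1 0 0 0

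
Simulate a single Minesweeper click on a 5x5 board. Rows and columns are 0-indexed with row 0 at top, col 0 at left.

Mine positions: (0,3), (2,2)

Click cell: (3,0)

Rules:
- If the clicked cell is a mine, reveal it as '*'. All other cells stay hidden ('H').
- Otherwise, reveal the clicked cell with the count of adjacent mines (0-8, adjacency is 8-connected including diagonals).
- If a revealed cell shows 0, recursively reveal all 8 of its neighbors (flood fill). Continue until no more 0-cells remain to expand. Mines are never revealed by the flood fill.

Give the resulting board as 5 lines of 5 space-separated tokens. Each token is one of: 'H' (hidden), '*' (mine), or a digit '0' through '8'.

0 0 1 H H
0 1 2 2 1
0 1 H 1 0
0 1 1 1 0
0 0 0 0 0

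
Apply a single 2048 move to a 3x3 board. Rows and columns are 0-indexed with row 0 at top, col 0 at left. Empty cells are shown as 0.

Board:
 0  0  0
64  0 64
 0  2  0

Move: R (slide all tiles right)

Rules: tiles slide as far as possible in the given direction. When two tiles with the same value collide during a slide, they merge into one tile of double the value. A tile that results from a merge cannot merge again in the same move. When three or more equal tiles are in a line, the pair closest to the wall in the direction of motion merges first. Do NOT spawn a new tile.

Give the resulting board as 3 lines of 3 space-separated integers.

Answer:   0   0   0
  0   0 128
  0   0   2

Derivation:
Slide right:
row 0: [0, 0, 0] -> [0, 0, 0]
row 1: [64, 0, 64] -> [0, 0, 128]
row 2: [0, 2, 0] -> [0, 0, 2]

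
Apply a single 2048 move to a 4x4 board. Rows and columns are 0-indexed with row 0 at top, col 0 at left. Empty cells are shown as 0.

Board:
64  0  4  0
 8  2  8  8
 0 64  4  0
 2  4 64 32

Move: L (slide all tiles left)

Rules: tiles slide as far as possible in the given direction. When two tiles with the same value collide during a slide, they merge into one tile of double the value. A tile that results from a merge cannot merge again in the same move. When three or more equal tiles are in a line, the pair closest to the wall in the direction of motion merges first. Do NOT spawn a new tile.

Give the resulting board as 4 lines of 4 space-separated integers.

Slide left:
row 0: [64, 0, 4, 0] -> [64, 4, 0, 0]
row 1: [8, 2, 8, 8] -> [8, 2, 16, 0]
row 2: [0, 64, 4, 0] -> [64, 4, 0, 0]
row 3: [2, 4, 64, 32] -> [2, 4, 64, 32]

Answer: 64  4  0  0
 8  2 16  0
64  4  0  0
 2  4 64 32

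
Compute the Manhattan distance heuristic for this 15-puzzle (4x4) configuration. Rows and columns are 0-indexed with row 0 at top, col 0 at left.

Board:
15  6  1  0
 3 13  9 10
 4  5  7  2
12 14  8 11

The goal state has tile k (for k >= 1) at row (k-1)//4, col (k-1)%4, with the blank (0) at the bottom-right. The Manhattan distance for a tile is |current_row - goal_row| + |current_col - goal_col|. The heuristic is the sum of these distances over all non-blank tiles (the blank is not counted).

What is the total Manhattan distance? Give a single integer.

Answer: 41

Derivation:
Tile 15: (0,0)->(3,2) = 5
Tile 6: (0,1)->(1,1) = 1
Tile 1: (0,2)->(0,0) = 2
Tile 3: (1,0)->(0,2) = 3
Tile 13: (1,1)->(3,0) = 3
Tile 9: (1,2)->(2,0) = 3
Tile 10: (1,3)->(2,1) = 3
Tile 4: (2,0)->(0,3) = 5
Tile 5: (2,1)->(1,0) = 2
Tile 7: (2,2)->(1,2) = 1
Tile 2: (2,3)->(0,1) = 4
Tile 12: (3,0)->(2,3) = 4
Tile 14: (3,1)->(3,1) = 0
Tile 8: (3,2)->(1,3) = 3
Tile 11: (3,3)->(2,2) = 2
Sum: 5 + 1 + 2 + 3 + 3 + 3 + 3 + 5 + 2 + 1 + 4 + 4 + 0 + 3 + 2 = 41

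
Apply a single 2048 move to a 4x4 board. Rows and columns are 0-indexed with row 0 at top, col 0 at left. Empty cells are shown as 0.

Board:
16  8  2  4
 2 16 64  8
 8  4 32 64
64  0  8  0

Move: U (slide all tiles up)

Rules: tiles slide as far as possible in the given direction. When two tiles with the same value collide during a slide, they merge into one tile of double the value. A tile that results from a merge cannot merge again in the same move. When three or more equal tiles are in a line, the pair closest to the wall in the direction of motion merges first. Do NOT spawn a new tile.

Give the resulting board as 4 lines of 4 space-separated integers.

Slide up:
col 0: [16, 2, 8, 64] -> [16, 2, 8, 64]
col 1: [8, 16, 4, 0] -> [8, 16, 4, 0]
col 2: [2, 64, 32, 8] -> [2, 64, 32, 8]
col 3: [4, 8, 64, 0] -> [4, 8, 64, 0]

Answer: 16  8  2  4
 2 16 64  8
 8  4 32 64
64  0  8  0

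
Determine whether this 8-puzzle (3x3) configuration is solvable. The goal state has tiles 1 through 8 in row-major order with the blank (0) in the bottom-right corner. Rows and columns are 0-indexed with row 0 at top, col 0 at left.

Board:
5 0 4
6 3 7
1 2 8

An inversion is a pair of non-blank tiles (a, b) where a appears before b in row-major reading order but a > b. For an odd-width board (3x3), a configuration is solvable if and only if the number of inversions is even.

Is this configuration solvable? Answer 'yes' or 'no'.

Inversions (pairs i<j in row-major order where tile[i] > tile[j] > 0): 14
14 is even, so the puzzle is solvable.

Answer: yes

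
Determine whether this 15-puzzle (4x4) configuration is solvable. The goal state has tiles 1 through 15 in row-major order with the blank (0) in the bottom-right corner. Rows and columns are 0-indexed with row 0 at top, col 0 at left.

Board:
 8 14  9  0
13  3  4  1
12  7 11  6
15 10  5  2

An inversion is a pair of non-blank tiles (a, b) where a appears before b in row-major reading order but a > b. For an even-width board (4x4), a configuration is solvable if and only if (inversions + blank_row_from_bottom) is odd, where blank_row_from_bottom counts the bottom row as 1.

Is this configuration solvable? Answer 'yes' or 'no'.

Answer: yes

Derivation:
Inversions: 61
Blank is in row 0 (0-indexed from top), which is row 4 counting from the bottom (bottom = 1).
61 + 4 = 65, which is odd, so the puzzle is solvable.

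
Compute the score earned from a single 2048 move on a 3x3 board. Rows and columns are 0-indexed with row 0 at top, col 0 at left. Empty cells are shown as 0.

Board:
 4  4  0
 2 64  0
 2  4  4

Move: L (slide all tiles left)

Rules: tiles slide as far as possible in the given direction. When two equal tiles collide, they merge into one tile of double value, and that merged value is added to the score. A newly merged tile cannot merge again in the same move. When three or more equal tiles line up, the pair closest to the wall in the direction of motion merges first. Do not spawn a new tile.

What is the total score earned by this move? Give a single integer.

Answer: 16

Derivation:
Slide left:
row 0: [4, 4, 0] -> [8, 0, 0]  score +8 (running 8)
row 1: [2, 64, 0] -> [2, 64, 0]  score +0 (running 8)
row 2: [2, 4, 4] -> [2, 8, 0]  score +8 (running 16)
Board after move:
 8  0  0
 2 64  0
 2  8  0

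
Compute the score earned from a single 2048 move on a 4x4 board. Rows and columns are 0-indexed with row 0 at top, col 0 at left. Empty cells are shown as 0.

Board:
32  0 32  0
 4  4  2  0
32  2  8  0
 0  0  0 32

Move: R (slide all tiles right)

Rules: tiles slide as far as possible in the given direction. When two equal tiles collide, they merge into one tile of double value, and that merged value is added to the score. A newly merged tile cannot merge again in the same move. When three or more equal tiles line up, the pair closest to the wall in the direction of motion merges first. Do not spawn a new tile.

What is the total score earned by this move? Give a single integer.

Answer: 72

Derivation:
Slide right:
row 0: [32, 0, 32, 0] -> [0, 0, 0, 64]  score +64 (running 64)
row 1: [4, 4, 2, 0] -> [0, 0, 8, 2]  score +8 (running 72)
row 2: [32, 2, 8, 0] -> [0, 32, 2, 8]  score +0 (running 72)
row 3: [0, 0, 0, 32] -> [0, 0, 0, 32]  score +0 (running 72)
Board after move:
 0  0  0 64
 0  0  8  2
 0 32  2  8
 0  0  0 32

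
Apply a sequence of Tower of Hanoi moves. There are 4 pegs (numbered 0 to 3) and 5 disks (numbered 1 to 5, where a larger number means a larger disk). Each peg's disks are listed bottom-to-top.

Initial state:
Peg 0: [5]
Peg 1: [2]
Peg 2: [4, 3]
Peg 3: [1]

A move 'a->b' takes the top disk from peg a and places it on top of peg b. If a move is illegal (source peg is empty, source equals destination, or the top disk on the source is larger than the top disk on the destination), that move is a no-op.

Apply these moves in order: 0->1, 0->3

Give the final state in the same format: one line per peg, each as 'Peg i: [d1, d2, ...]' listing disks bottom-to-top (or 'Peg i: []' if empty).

Answer: Peg 0: [5]
Peg 1: [2]
Peg 2: [4, 3]
Peg 3: [1]

Derivation:
After move 1 (0->1):
Peg 0: [5]
Peg 1: [2]
Peg 2: [4, 3]
Peg 3: [1]

After move 2 (0->3):
Peg 0: [5]
Peg 1: [2]
Peg 2: [4, 3]
Peg 3: [1]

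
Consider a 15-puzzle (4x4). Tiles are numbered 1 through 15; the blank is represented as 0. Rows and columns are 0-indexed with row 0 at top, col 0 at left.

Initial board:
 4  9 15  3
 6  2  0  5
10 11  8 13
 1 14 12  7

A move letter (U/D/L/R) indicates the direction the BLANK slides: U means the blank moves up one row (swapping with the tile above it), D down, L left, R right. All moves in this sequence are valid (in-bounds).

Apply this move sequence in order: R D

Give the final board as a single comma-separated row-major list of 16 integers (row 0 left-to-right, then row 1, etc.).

After move 1 (R):
 4  9 15  3
 6  2  5  0
10 11  8 13
 1 14 12  7

After move 2 (D):
 4  9 15  3
 6  2  5 13
10 11  8  0
 1 14 12  7

Answer: 4, 9, 15, 3, 6, 2, 5, 13, 10, 11, 8, 0, 1, 14, 12, 7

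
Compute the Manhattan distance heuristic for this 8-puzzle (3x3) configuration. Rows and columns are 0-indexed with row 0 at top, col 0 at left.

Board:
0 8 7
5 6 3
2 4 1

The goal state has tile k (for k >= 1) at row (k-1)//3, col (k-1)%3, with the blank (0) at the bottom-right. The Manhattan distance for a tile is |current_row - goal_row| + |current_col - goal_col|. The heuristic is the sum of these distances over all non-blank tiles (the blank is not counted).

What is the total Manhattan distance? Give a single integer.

Answer: 18

Derivation:
Tile 8: at (0,1), goal (2,1), distance |0-2|+|1-1| = 2
Tile 7: at (0,2), goal (2,0), distance |0-2|+|2-0| = 4
Tile 5: at (1,0), goal (1,1), distance |1-1|+|0-1| = 1
Tile 6: at (1,1), goal (1,2), distance |1-1|+|1-2| = 1
Tile 3: at (1,2), goal (0,2), distance |1-0|+|2-2| = 1
Tile 2: at (2,0), goal (0,1), distance |2-0|+|0-1| = 3
Tile 4: at (2,1), goal (1,0), distance |2-1|+|1-0| = 2
Tile 1: at (2,2), goal (0,0), distance |2-0|+|2-0| = 4
Sum: 2 + 4 + 1 + 1 + 1 + 3 + 2 + 4 = 18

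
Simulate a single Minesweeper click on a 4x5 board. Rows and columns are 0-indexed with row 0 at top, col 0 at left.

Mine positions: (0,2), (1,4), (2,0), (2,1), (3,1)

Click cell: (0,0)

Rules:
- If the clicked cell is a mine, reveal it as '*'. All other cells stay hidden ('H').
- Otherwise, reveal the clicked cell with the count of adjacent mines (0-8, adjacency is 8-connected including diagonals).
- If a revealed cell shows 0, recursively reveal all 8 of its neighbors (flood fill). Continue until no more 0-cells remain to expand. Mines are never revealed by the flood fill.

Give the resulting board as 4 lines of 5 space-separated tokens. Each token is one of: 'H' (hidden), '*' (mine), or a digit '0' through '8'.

0 1 H H H
2 3 H H H
H H H H H
H H H H H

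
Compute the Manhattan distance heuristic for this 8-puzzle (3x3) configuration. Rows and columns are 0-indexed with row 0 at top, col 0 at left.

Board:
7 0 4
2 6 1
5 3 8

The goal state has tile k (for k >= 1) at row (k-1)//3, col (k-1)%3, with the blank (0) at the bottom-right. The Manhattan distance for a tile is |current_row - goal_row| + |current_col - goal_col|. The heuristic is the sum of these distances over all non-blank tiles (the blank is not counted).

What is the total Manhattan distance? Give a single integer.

Answer: 17

Derivation:
Tile 7: (0,0)->(2,0) = 2
Tile 4: (0,2)->(1,0) = 3
Tile 2: (1,0)->(0,1) = 2
Tile 6: (1,1)->(1,2) = 1
Tile 1: (1,2)->(0,0) = 3
Tile 5: (2,0)->(1,1) = 2
Tile 3: (2,1)->(0,2) = 3
Tile 8: (2,2)->(2,1) = 1
Sum: 2 + 3 + 2 + 1 + 3 + 2 + 3 + 1 = 17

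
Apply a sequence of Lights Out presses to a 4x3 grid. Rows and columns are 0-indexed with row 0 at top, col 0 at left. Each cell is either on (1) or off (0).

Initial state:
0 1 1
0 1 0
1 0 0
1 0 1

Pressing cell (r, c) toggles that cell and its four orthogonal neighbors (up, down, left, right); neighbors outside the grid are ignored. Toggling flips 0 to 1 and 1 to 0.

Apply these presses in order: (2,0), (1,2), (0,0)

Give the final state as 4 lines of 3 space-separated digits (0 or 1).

After press 1 at (2,0):
0 1 1
1 1 0
0 1 0
0 0 1

After press 2 at (1,2):
0 1 0
1 0 1
0 1 1
0 0 1

After press 3 at (0,0):
1 0 0
0 0 1
0 1 1
0 0 1

Answer: 1 0 0
0 0 1
0 1 1
0 0 1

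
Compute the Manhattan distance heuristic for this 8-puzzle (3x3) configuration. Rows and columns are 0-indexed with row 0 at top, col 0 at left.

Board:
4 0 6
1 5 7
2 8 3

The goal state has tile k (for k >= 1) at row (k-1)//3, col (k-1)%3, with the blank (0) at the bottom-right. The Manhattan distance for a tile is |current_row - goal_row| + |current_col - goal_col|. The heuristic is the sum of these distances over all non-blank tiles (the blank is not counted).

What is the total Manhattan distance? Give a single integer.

Tile 4: at (0,0), goal (1,0), distance |0-1|+|0-0| = 1
Tile 6: at (0,2), goal (1,2), distance |0-1|+|2-2| = 1
Tile 1: at (1,0), goal (0,0), distance |1-0|+|0-0| = 1
Tile 5: at (1,1), goal (1,1), distance |1-1|+|1-1| = 0
Tile 7: at (1,2), goal (2,0), distance |1-2|+|2-0| = 3
Tile 2: at (2,0), goal (0,1), distance |2-0|+|0-1| = 3
Tile 8: at (2,1), goal (2,1), distance |2-2|+|1-1| = 0
Tile 3: at (2,2), goal (0,2), distance |2-0|+|2-2| = 2
Sum: 1 + 1 + 1 + 0 + 3 + 3 + 0 + 2 = 11

Answer: 11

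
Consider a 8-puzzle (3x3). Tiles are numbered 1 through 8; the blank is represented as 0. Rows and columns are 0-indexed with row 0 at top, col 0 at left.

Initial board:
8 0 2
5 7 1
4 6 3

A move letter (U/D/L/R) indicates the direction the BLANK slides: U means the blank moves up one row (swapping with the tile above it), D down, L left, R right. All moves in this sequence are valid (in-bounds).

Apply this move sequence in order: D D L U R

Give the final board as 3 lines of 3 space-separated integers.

After move 1 (D):
8 7 2
5 0 1
4 6 3

After move 2 (D):
8 7 2
5 6 1
4 0 3

After move 3 (L):
8 7 2
5 6 1
0 4 3

After move 4 (U):
8 7 2
0 6 1
5 4 3

After move 5 (R):
8 7 2
6 0 1
5 4 3

Answer: 8 7 2
6 0 1
5 4 3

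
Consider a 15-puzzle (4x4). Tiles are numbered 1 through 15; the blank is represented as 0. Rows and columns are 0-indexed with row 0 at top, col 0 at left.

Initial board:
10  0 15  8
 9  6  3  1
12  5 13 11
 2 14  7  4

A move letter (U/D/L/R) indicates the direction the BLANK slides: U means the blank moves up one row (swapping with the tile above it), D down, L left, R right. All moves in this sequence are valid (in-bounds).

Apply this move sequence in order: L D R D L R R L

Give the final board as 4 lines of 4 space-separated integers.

After move 1 (L):
 0 10 15  8
 9  6  3  1
12  5 13 11
 2 14  7  4

After move 2 (D):
 9 10 15  8
 0  6  3  1
12  5 13 11
 2 14  7  4

After move 3 (R):
 9 10 15  8
 6  0  3  1
12  5 13 11
 2 14  7  4

After move 4 (D):
 9 10 15  8
 6  5  3  1
12  0 13 11
 2 14  7  4

After move 5 (L):
 9 10 15  8
 6  5  3  1
 0 12 13 11
 2 14  7  4

After move 6 (R):
 9 10 15  8
 6  5  3  1
12  0 13 11
 2 14  7  4

After move 7 (R):
 9 10 15  8
 6  5  3  1
12 13  0 11
 2 14  7  4

After move 8 (L):
 9 10 15  8
 6  5  3  1
12  0 13 11
 2 14  7  4

Answer:  9 10 15  8
 6  5  3  1
12  0 13 11
 2 14  7  4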